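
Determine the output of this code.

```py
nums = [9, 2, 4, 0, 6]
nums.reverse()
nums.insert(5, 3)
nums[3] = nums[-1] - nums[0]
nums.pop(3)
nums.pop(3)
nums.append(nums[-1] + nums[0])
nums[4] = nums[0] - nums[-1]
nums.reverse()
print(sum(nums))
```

10

reverse → [6, 0, 4, 2, 9]
insert 3 at 5 → [6, 0, 4, 2, 9, 3]
nums[3] = nums[-1]-nums[0] = 3-6 = -3 → [6, 0, 4, -3, 9, 3]
pop(3) removes -3 → [6, 0, 4, 9, 3]
pop(3) removes 9 → [6, 0, 4, 3]
append nums[-1]+nums[0] = 3+6 = 9 → [6, 0, 4, 3, 9]
nums[4] = nums[0]-nums[-1] = 6-9 = -3 → [6, 0, 4, 3, -3]
reverse → [-3, 3, 4, 0, 6]
sum = 10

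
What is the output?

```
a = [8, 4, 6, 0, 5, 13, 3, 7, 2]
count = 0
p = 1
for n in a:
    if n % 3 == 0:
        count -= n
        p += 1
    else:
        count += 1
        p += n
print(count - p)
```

n=8: not %3==0, count = 0+1 = 1; p=9
n=4: not %3==0, count = 1+1 = 2; p=13
n=6: %3==0, count = 2-6 = -4; p=14
n=0: %3==0, count = (-4)-0 = -4; p=15
n=5: not %3==0, count = (-4)+1 = -3; p=20
n=13: not %3==0, count = (-3)+1 = -2; p=33
n=3: %3==0, count = (-2)-3 = -5; p=34
n=7: not %3==0, count = (-5)+1 = -4; p=41
n=2: not %3==0, count = (-4)+1 = -3; p=43
count-p = (-3)-43 = -46

-46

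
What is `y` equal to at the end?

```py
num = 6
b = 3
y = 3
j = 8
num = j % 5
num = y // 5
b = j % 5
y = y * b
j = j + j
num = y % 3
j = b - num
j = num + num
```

num = 8%5 = 3
num = 3//5 = 0
b = 8%5 = 3
y = 3*3 = 9
j = 8+8 = 16
num = 9%3 = 0
j = 3-0 = 3
j = 0+0 = 0

9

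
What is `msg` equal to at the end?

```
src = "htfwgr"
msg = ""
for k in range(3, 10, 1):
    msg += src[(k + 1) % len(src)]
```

k=3: add src[4]='g' → 'g'
k=4: add src[5]='r' → 'gr'
k=5: add src[0]='h' → 'grh'
k=6: add src[1]='t' → 'grht'
k=7: add src[2]='f' → 'grhtf'
k=8: add src[3]='w' → 'grhtfw'
k=9: add src[4]='g' → 'grhtfwg'

'grhtfwg'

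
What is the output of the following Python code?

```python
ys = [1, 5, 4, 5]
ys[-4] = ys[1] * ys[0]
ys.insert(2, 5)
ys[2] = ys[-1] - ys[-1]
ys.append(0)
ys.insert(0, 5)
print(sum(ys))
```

24

ys[-4] = ys[1]*ys[0] = 5*1 = 5 → [5, 5, 4, 5]
insert 5 at 2 → [5, 5, 5, 4, 5]
ys[2] = ys[-1]-ys[-1] = 5-5 = 0 → [5, 5, 0, 4, 5]
append 0 → [5, 5, 0, 4, 5, 0]
insert 5 at 0 → [5, 5, 5, 0, 4, 5, 0]
sum = 24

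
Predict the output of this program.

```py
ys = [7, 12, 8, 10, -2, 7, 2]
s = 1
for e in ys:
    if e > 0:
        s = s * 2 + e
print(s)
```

e=7: >0, s = 1*2+7 = 9
e=12: >0, s = 9*2+12 = 30
e=8: >0, s = 30*2+8 = 68
e=10: >0, s = 68*2+10 = 146
e=-2: not >0
e=7: >0, s = 146*2+7 = 299
e=2: >0, s = 299*2+2 = 600

600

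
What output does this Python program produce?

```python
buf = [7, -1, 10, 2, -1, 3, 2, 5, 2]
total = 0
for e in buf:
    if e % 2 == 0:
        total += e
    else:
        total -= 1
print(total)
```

e=7: not even, total = 0-1 = -1
e=-1: not even, total = (-1)-1 = -2
e=10: even, total = (-2)+10 = 8
e=2: even, total = 8+2 = 10
e=-1: not even, total = 10-1 = 9
e=3: not even, total = 9-1 = 8
e=2: even, total = 8+2 = 10
e=5: not even, total = 10-1 = 9
e=2: even, total = 9+2 = 11

11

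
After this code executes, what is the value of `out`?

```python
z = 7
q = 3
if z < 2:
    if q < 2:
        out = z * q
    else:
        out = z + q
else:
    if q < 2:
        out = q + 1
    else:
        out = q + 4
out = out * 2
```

z=7, q=3
z < 2 is False; q < 2 is False
→ out = q + 4 = 7
out = 7*2 = 14

14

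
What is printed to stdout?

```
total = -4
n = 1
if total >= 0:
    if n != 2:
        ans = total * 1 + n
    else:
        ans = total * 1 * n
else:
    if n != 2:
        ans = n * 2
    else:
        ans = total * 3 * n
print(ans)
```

2

total=-4, n=1
total >= 0 is False; n != 2 is True
→ ans = n * 2 = 2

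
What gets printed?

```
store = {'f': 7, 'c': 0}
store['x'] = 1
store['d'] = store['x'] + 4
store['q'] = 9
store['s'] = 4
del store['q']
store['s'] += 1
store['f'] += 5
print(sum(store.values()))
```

store['x'] = 1 → {'f': 7, 'c': 0, 'x': 1}
store['d'] = store['x']+4 = 5 → {'f': 7, 'c': 0, 'x': 1, 'd': 5}
store['q'] = 9 → {'f': 7, 'c': 0, 'x': 1, 'd': 5, 'q': 9}
store['s'] = 4 → {'f': 7, 'c': 0, 'x': 1, 'd': 5, 'q': 9, 's': 4}
del 'q' → {'f': 7, 'c': 0, 'x': 1, 'd': 5, 's': 4}
store['s'] = 4+1 = 5 → {'f': 7, 'c': 0, 'x': 1, 'd': 5, 's': 5}
store['f'] = 7+5 = 12 → {'f': 12, 'c': 0, 'x': 1, 'd': 5, 's': 5}
sum of values = 23

23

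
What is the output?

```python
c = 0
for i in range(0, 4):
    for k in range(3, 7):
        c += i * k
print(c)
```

108

i=0,k=3: c = 0+0 = 0
i=0,k=4: c = 0+0 = 0
i=0,k=5: c = 0+0 = 0
i=0,k=6: c = 0+0 = 0
i=1,k=3: c = 0+3 = 3
i=1,k=4: c = 3+4 = 7
i=1,k=5: c = 7+5 = 12
i=1,k=6: c = 12+6 = 18
i=2,k=3: c = 18+6 = 24
i=2,k=4: c = 24+8 = 32
i=2,k=5: c = 32+10 = 42
i=2,k=6: c = 42+12 = 54
i=3,k=3: c = 54+9 = 63
i=3,k=4: c = 63+12 = 75
i=3,k=5: c = 75+15 = 90
i=3,k=6: c = 90+18 = 108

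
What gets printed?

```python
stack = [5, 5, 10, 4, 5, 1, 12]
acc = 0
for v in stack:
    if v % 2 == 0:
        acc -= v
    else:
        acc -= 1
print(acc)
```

v=5: not even, acc = 0-1 = -1
v=5: not even, acc = (-1)-1 = -2
v=10: even, acc = (-2)-10 = -12
v=4: even, acc = (-12)-4 = -16
v=5: not even, acc = (-16)-1 = -17
v=1: not even, acc = (-17)-1 = -18
v=12: even, acc = (-18)-12 = -30

-30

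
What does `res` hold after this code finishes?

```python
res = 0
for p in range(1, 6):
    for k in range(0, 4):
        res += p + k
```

90

p=1,k=0: res = 0+1 = 1
p=1,k=1: res = 1+2 = 3
p=1,k=2: res = 3+3 = 6
p=1,k=3: res = 6+4 = 10
p=2,k=0: res = 10+2 = 12
p=2,k=1: res = 12+3 = 15
p=2,k=2: res = 15+4 = 19
p=2,k=3: res = 19+5 = 24
p=3,k=0: res = 24+3 = 27
p=3,k=1: res = 27+4 = 31
p=3,k=2: res = 31+5 = 36
p=3,k=3: res = 36+6 = 42
p=4,k=0: res = 42+4 = 46
p=4,k=1: res = 46+5 = 51
p=4,k=2: res = 51+6 = 57
p=4,k=3: res = 57+7 = 64
p=5,k=0: res = 64+5 = 69
p=5,k=1: res = 69+6 = 75
p=5,k=2: res = 75+7 = 82
p=5,k=3: res = 82+8 = 90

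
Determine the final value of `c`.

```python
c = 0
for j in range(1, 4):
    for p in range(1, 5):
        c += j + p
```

54

j=1,p=1: c = 0+2 = 2
j=1,p=2: c = 2+3 = 5
j=1,p=3: c = 5+4 = 9
j=1,p=4: c = 9+5 = 14
j=2,p=1: c = 14+3 = 17
j=2,p=2: c = 17+4 = 21
j=2,p=3: c = 21+5 = 26
j=2,p=4: c = 26+6 = 32
j=3,p=1: c = 32+4 = 36
j=3,p=2: c = 36+5 = 41
j=3,p=3: c = 41+6 = 47
j=3,p=4: c = 47+7 = 54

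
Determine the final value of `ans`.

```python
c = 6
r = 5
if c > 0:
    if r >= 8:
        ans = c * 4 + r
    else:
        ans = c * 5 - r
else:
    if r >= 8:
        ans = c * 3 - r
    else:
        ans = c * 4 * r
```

c=6, r=5
c > 0 is True; r >= 8 is False
→ ans = c * 5 - r = 25

25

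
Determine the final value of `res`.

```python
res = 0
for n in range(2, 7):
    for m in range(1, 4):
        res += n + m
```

n=2,m=1: res = 0+3 = 3
n=2,m=2: res = 3+4 = 7
n=2,m=3: res = 7+5 = 12
n=3,m=1: res = 12+4 = 16
n=3,m=2: res = 16+5 = 21
n=3,m=3: res = 21+6 = 27
n=4,m=1: res = 27+5 = 32
n=4,m=2: res = 32+6 = 38
n=4,m=3: res = 38+7 = 45
n=5,m=1: res = 45+6 = 51
n=5,m=2: res = 51+7 = 58
n=5,m=3: res = 58+8 = 66
n=6,m=1: res = 66+7 = 73
n=6,m=2: res = 73+8 = 81
n=6,m=3: res = 81+9 = 90

90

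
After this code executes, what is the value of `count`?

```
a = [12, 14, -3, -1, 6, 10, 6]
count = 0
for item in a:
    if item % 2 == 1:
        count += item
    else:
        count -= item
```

item=12: not odd, count = 0-12 = -12
item=14: not odd, count = (-12)-14 = -26
item=-3: odd, count = (-26)+(-3) = -29
item=-1: odd, count = (-29)+(-1) = -30
item=6: not odd, count = (-30)-6 = -36
item=10: not odd, count = (-36)-10 = -46
item=6: not odd, count = (-46)-6 = -52

-52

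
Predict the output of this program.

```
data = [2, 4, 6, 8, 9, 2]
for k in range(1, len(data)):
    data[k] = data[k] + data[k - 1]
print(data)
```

[2, 6, 12, 20, 29, 31]

k=1: data[1] = 4+2 = 6 → [2, 6, 6, 8, 9, 2]
k=2: data[2] = 6+6 = 12 → [2, 6, 12, 8, 9, 2]
k=3: data[3] = 8+12 = 20 → [2, 6, 12, 20, 9, 2]
k=4: data[4] = 9+20 = 29 → [2, 6, 12, 20, 29, 2]
k=5: data[5] = 2+29 = 31 → [2, 6, 12, 20, 29, 31]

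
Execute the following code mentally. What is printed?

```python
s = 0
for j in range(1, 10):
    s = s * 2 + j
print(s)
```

j=1: s = 0*2+1 = 1
j=2: s = 1*2+2 = 4
j=3: s = 4*2+3 = 11
j=4: s = 11*2+4 = 26
j=5: s = 26*2+5 = 57
j=6: s = 57*2+6 = 120
j=7: s = 120*2+7 = 247
j=8: s = 247*2+8 = 502
j=9: s = 502*2+9 = 1013

1013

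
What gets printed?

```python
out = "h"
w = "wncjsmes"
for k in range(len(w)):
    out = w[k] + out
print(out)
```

semsjcnwh

k=0: prepend 'w' → 'wh'
k=1: prepend 'n' → 'nwh'
k=2: prepend 'c' → 'cnwh'
k=3: prepend 'j' → 'jcnwh'
k=4: prepend 's' → 'sjcnwh'
k=5: prepend 'm' → 'msjcnwh'
k=6: prepend 'e' → 'emsjcnwh'
k=7: prepend 's' → 'semsjcnwh'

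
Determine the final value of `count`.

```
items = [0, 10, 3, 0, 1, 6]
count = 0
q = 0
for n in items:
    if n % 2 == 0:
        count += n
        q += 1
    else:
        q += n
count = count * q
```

n=0: even, count = 0+0 = 0; q=1
n=10: even, count = 0+10 = 10; q=2
n=3: not even; q=5
n=0: even, count = 10+0 = 10; q=6
n=1: not even; q=7
n=6: even, count = 10+6 = 16; q=8
count*q = 16*8 = 128

128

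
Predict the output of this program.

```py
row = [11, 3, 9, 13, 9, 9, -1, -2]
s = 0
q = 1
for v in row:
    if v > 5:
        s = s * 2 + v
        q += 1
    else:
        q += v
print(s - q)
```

v=11: >5, s = 0*2+11 = 11; q=2
v=3: not >5; q=5
v=9: >5, s = 11*2+9 = 31; q=6
v=13: >5, s = 31*2+13 = 75; q=7
v=9: >5, s = 75*2+9 = 159; q=8
v=9: >5, s = 159*2+9 = 327; q=9
v=-1: not >5; q=8
v=-2: not >5; q=6
s-q = 327-6 = 321

321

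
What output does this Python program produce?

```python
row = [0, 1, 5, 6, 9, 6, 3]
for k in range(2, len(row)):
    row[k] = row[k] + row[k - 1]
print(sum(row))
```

k=2: row[2] = 5+1 = 6 → [0, 1, 6, 6, 9, 6, 3]
k=3: row[3] = 6+6 = 12 → [0, 1, 6, 12, 9, 6, 3]
k=4: row[4] = 9+12 = 21 → [0, 1, 6, 12, 21, 6, 3]
k=5: row[5] = 6+21 = 27 → [0, 1, 6, 12, 21, 27, 3]
k=6: row[6] = 3+27 = 30 → [0, 1, 6, 12, 21, 27, 30]
sum = 97

97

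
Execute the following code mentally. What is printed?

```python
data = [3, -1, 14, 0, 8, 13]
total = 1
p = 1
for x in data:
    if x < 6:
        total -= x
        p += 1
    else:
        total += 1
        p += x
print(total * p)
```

x=3: <6, total = 1-3 = -2; p=2
x=-1: <6, total = (-2)-(-1) = -1; p=3
x=14: not <6, total = (-1)+1 = 0; p=17
x=0: <6, total = 0-0 = 0; p=18
x=8: not <6, total = 0+1 = 1; p=26
x=13: not <6, total = 1+1 = 2; p=39
total*p = 2*39 = 78

78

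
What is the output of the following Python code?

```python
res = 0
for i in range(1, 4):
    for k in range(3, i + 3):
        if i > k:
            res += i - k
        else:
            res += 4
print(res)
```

24

i=1,k=3: not 1>3, res = 0+4 = 4
i=2,k=3: not 2>3, res = 4+4 = 8
i=2,k=4: not 2>4, res = 8+4 = 12
i=3,k=3: not 3>3, res = 12+4 = 16
i=3,k=4: not 3>4, res = 16+4 = 20
i=3,k=5: not 3>5, res = 20+4 = 24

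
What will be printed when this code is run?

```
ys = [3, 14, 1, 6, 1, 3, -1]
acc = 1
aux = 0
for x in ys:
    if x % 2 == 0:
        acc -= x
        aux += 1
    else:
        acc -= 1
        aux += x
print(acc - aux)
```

x=3: not even, acc = 1-1 = 0; aux=3
x=14: even, acc = 0-14 = -14; aux=4
x=1: not even, acc = (-14)-1 = -15; aux=5
x=6: even, acc = (-15)-6 = -21; aux=6
x=1: not even, acc = (-21)-1 = -22; aux=7
x=3: not even, acc = (-22)-1 = -23; aux=10
x=-1: not even, acc = (-23)-1 = -24; aux=9
acc-aux = (-24)-9 = -33

-33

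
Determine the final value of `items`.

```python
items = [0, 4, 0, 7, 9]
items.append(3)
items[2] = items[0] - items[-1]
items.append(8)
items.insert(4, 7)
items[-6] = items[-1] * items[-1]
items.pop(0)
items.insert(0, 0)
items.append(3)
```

[0, 4, 64, 7, 7, 9, 3, 8, 3]

append 3 → [0, 4, 0, 7, 9, 3]
items[2] = items[0]-items[-1] = 0-3 = -3 → [0, 4, -3, 7, 9, 3]
append 8 → [0, 4, -3, 7, 9, 3, 8]
insert 7 at 4 → [0, 4, -3, 7, 7, 9, 3, 8]
items[-6] = items[-1]*items[-1] = 8*8 = 64 → [0, 4, 64, 7, 7, 9, 3, 8]
pop(0) removes 0 → [4, 64, 7, 7, 9, 3, 8]
insert 0 at 0 → [0, 4, 64, 7, 7, 9, 3, 8]
append 3 → [0, 4, 64, 7, 7, 9, 3, 8, 3]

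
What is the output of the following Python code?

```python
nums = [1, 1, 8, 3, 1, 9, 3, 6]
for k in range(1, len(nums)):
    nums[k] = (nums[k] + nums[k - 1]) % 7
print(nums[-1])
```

k=1: nums[1] = (1+1)%7 = 2 → [1, 2, 8, 3, 1, 9, 3, 6]
k=2: nums[2] = (8+2)%7 = 3 → [1, 2, 3, 3, 1, 9, 3, 6]
k=3: nums[3] = (3+3)%7 = 6 → [1, 2, 3, 6, 1, 9, 3, 6]
k=4: nums[4] = (1+6)%7 = 0 → [1, 2, 3, 6, 0, 9, 3, 6]
k=5: nums[5] = (9+0)%7 = 2 → [1, 2, 3, 6, 0, 2, 3, 6]
k=6: nums[6] = (3+2)%7 = 5 → [1, 2, 3, 6, 0, 2, 5, 6]
k=7: nums[7] = (6+5)%7 = 4 → [1, 2, 3, 6, 0, 2, 5, 4]

4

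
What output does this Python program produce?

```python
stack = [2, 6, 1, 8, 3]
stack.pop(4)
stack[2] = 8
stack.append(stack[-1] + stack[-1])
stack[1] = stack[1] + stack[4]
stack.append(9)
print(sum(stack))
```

65

pop(4) removes 3 → [2, 6, 1, 8]
stack[2] = 8 → [2, 6, 8, 8]
append stack[-1]+stack[-1] = 8+8 = 16 → [2, 6, 8, 8, 16]
stack[1] = stack[1]+stack[4] = 6+16 = 22 → [2, 22, 8, 8, 16]
append 9 → [2, 22, 8, 8, 16, 9]
sum = 65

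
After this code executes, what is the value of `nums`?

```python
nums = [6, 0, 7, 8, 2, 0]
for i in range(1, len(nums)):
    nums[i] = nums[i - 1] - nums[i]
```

i=1: nums[1] = 6-0 = 6 → [6, 6, 7, 8, 2, 0]
i=2: nums[2] = 6-7 = -1 → [6, 6, -1, 8, 2, 0]
i=3: nums[3] = (-1)-8 = -9 → [6, 6, -1, -9, 2, 0]
i=4: nums[4] = (-9)-2 = -11 → [6, 6, -1, -9, -11, 0]
i=5: nums[5] = (-11)-0 = -11 → [6, 6, -1, -9, -11, -11]

[6, 6, -1, -9, -11, -11]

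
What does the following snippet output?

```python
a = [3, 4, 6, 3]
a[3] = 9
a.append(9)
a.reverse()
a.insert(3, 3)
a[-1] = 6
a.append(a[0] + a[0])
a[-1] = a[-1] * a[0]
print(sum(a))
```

a[3] = 9 → [3, 4, 6, 9]
append 9 → [3, 4, 6, 9, 9]
reverse → [9, 9, 6, 4, 3]
insert 3 at 3 → [9, 9, 6, 3, 4, 3]
a[-1] = 6 → [9, 9, 6, 3, 4, 6]
append a[0]+a[0] = 9+9 = 18 → [9, 9, 6, 3, 4, 6, 18]
a[-1] = a[-1]*a[0] = 18*9 = 162 → [9, 9, 6, 3, 4, 6, 162]
sum = 199

199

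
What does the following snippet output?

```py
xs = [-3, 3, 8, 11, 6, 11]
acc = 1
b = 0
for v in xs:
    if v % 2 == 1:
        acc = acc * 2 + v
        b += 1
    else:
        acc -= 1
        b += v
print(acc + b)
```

49

v=-3: odd, acc = 1*2+(-3) = -1; b=1
v=3: odd, acc = (-1)*2+3 = 1; b=2
v=8: not odd, acc = 1-1 = 0; b=10
v=11: odd, acc = 0*2+11 = 11; b=11
v=6: not odd, acc = 11-1 = 10; b=17
v=11: odd, acc = 10*2+11 = 31; b=18
acc+b = 31+18 = 49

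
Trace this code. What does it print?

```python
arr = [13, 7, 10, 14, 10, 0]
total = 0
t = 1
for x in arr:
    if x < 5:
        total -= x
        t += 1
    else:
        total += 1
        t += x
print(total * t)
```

x=13: not <5, total = 0+1 = 1; t=14
x=7: not <5, total = 1+1 = 2; t=21
x=10: not <5, total = 2+1 = 3; t=31
x=14: not <5, total = 3+1 = 4; t=45
x=10: not <5, total = 4+1 = 5; t=55
x=0: <5, total = 5-0 = 5; t=56
total*t = 5*56 = 280

280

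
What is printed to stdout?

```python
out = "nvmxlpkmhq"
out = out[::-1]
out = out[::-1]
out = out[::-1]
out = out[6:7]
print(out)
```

x

reverse → 'qhmkplxmvn'
reverse → 'nvmxlpkmhq'
reverse → 'qhmkplxmvn'
slice [6:7] → 'x'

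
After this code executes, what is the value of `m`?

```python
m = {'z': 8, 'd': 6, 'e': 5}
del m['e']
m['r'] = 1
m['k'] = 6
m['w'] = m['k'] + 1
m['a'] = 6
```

del 'e' → {'z': 8, 'd': 6}
m['r'] = 1 → {'z': 8, 'd': 6, 'r': 1}
m['k'] = 6 → {'z': 8, 'd': 6, 'r': 1, 'k': 6}
m['w'] = m['k']+1 = 7 → {'z': 8, 'd': 6, 'r': 1, 'k': 6, 'w': 7}
m['a'] = 6 → {'z': 8, 'd': 6, 'r': 1, 'k': 6, 'w': 7, 'a': 6}

{'z': 8, 'd': 6, 'r': 1, 'k': 6, 'w': 7, 'a': 6}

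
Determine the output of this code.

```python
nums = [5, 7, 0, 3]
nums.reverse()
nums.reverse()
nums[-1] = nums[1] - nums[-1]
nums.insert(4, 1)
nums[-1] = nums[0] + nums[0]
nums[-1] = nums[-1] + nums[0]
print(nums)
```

reverse → [3, 0, 7, 5]
reverse → [5, 7, 0, 3]
nums[-1] = nums[1]-nums[-1] = 7-3 = 4 → [5, 7, 0, 4]
insert 1 at 4 → [5, 7, 0, 4, 1]
nums[-1] = nums[0]+nums[0] = 5+5 = 10 → [5, 7, 0, 4, 10]
nums[-1] = nums[-1]+nums[0] = 10+5 = 15 → [5, 7, 0, 4, 15]

[5, 7, 0, 4, 15]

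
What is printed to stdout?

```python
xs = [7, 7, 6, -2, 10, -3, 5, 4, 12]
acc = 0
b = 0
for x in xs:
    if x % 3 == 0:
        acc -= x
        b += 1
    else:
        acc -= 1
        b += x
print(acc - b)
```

-55

x=7: not %3==0, acc = 0-1 = -1; b=7
x=7: not %3==0, acc = (-1)-1 = -2; b=14
x=6: %3==0, acc = (-2)-6 = -8; b=15
x=-2: not %3==0, acc = (-8)-1 = -9; b=13
x=10: not %3==0, acc = (-9)-1 = -10; b=23
x=-3: %3==0, acc = (-10)-(-3) = -7; b=24
x=5: not %3==0, acc = (-7)-1 = -8; b=29
x=4: not %3==0, acc = (-8)-1 = -9; b=33
x=12: %3==0, acc = (-9)-12 = -21; b=34
acc-b = (-21)-34 = -55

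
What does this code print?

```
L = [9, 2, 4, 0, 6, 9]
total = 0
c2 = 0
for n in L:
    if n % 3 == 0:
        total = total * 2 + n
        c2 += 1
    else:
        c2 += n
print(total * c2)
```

930

n=9: %3==0, total = 0*2+9 = 9; c2=1
n=2: not %3==0; c2=3
n=4: not %3==0; c2=7
n=0: %3==0, total = 9*2+0 = 18; c2=8
n=6: %3==0, total = 18*2+6 = 42; c2=9
n=9: %3==0, total = 42*2+9 = 93; c2=10
total*c2 = 93*10 = 930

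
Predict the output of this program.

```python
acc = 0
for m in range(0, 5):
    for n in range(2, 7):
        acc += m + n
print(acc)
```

150

m=0,n=2: acc = 0+2 = 2
m=0,n=3: acc = 2+3 = 5
m=0,n=4: acc = 5+4 = 9
m=0,n=5: acc = 9+5 = 14
m=0,n=6: acc = 14+6 = 20
m=1,n=2: acc = 20+3 = 23
m=1,n=3: acc = 23+4 = 27
m=1,n=4: acc = 27+5 = 32
m=1,n=5: acc = 32+6 = 38
m=1,n=6: acc = 38+7 = 45
m=2,n=2: acc = 45+4 = 49
m=2,n=3: acc = 49+5 = 54
m=2,n=4: acc = 54+6 = 60
m=2,n=5: acc = 60+7 = 67
m=2,n=6: acc = 67+8 = 75
m=3,n=2: acc = 75+5 = 80
m=3,n=3: acc = 80+6 = 86
m=3,n=4: acc = 86+7 = 93
m=3,n=5: acc = 93+8 = 101
m=3,n=6: acc = 101+9 = 110
m=4,n=2: acc = 110+6 = 116
m=4,n=3: acc = 116+7 = 123
m=4,n=4: acc = 123+8 = 131
m=4,n=5: acc = 131+9 = 140
m=4,n=6: acc = 140+10 = 150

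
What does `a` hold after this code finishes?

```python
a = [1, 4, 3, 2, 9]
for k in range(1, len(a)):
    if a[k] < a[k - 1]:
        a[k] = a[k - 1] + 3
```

[1, 4, 7, 10, 13]

k=1: 4>=1, unchanged → [1, 4, 3, 2, 9]
k=2: 3<4, a[2] = 4+3 = 7 → [1, 4, 7, 2, 9]
k=3: 2<7, a[3] = 7+3 = 10 → [1, 4, 7, 10, 9]
k=4: 9<10, a[4] = 10+3 = 13 → [1, 4, 7, 10, 13]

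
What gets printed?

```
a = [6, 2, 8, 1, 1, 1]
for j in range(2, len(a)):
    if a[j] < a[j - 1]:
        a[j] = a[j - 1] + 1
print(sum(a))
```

46

j=2: 8>=2, unchanged → [6, 2, 8, 1, 1, 1]
j=3: 1<8, a[3] = 8+1 = 9 → [6, 2, 8, 9, 1, 1]
j=4: 1<9, a[4] = 9+1 = 10 → [6, 2, 8, 9, 10, 1]
j=5: 1<10, a[5] = 10+1 = 11 → [6, 2, 8, 9, 10, 11]
sum = 46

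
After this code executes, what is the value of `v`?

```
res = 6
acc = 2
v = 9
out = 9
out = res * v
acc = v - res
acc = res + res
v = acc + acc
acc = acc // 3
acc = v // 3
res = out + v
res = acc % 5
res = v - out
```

out = 6*9 = 54
acc = 9-6 = 3
acc = 6+6 = 12
v = 12+12 = 24
acc = 12//3 = 4
acc = 24//3 = 8
res = 54+24 = 78
res = 8%5 = 3
res = 24-54 = -30

24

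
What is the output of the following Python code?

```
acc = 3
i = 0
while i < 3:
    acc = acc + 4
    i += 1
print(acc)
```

i=0: acc = 3+4 = 7
i=1: acc = 7+4 = 11
i=2: acc = 11+4 = 15

15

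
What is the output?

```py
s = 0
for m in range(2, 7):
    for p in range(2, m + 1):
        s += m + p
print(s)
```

m=2,p=2: s = 0+4 = 4
m=3,p=2: s = 4+5 = 9
m=3,p=3: s = 9+6 = 15
m=4,p=2: s = 15+6 = 21
m=4,p=3: s = 21+7 = 28
m=4,p=4: s = 28+8 = 36
m=5,p=2: s = 36+7 = 43
m=5,p=3: s = 43+8 = 51
m=5,p=4: s = 51+9 = 60
m=5,p=5: s = 60+10 = 70
m=6,p=2: s = 70+8 = 78
m=6,p=3: s = 78+9 = 87
m=6,p=4: s = 87+10 = 97
m=6,p=5: s = 97+11 = 108
m=6,p=6: s = 108+12 = 120

120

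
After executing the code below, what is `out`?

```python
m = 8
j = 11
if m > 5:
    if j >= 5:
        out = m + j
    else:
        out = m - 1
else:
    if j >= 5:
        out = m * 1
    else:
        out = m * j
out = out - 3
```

16

m=8, j=11
m > 5 is True; j >= 5 is True
→ out = m + j = 19
out = 19-3 = 16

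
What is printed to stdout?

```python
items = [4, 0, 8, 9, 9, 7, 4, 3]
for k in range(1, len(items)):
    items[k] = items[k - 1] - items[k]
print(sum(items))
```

-129

k=1: items[1] = 4-0 = 4 → [4, 4, 8, 9, 9, 7, 4, 3]
k=2: items[2] = 4-8 = -4 → [4, 4, -4, 9, 9, 7, 4, 3]
k=3: items[3] = (-4)-9 = -13 → [4, 4, -4, -13, 9, 7, 4, 3]
k=4: items[4] = (-13)-9 = -22 → [4, 4, -4, -13, -22, 7, 4, 3]
k=5: items[5] = (-22)-7 = -29 → [4, 4, -4, -13, -22, -29, 4, 3]
k=6: items[6] = (-29)-4 = -33 → [4, 4, -4, -13, -22, -29, -33, 3]
k=7: items[7] = (-33)-3 = -36 → [4, 4, -4, -13, -22, -29, -33, -36]
sum = -129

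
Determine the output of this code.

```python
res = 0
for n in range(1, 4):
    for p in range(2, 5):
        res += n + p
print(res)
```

45

n=1,p=2: res = 0+3 = 3
n=1,p=3: res = 3+4 = 7
n=1,p=4: res = 7+5 = 12
n=2,p=2: res = 12+4 = 16
n=2,p=3: res = 16+5 = 21
n=2,p=4: res = 21+6 = 27
n=3,p=2: res = 27+5 = 32
n=3,p=3: res = 32+6 = 38
n=3,p=4: res = 38+7 = 45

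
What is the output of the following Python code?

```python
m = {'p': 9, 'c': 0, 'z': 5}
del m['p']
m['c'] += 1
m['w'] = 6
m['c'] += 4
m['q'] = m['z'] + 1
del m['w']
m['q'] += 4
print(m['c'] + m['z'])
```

10

del 'p' → {'c': 0, 'z': 5}
m['c'] = 0+1 = 1 → {'c': 1, 'z': 5}
m['w'] = 6 → {'c': 1, 'z': 5, 'w': 6}
m['c'] = 1+4 = 5 → {'c': 5, 'z': 5, 'w': 6}
m['q'] = m['z']+1 = 6 → {'c': 5, 'z': 5, 'w': 6, 'q': 6}
del 'w' → {'c': 5, 'z': 5, 'q': 6}
m['q'] = 6+4 = 10 → {'c': 5, 'z': 5, 'q': 10}
m['c']+m['z'] = 5+5 = 10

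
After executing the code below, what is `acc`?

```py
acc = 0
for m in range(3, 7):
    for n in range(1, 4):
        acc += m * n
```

m=3,n=1: acc = 0+3 = 3
m=3,n=2: acc = 3+6 = 9
m=3,n=3: acc = 9+9 = 18
m=4,n=1: acc = 18+4 = 22
m=4,n=2: acc = 22+8 = 30
m=4,n=3: acc = 30+12 = 42
m=5,n=1: acc = 42+5 = 47
m=5,n=2: acc = 47+10 = 57
m=5,n=3: acc = 57+15 = 72
m=6,n=1: acc = 72+6 = 78
m=6,n=2: acc = 78+12 = 90
m=6,n=3: acc = 90+18 = 108

108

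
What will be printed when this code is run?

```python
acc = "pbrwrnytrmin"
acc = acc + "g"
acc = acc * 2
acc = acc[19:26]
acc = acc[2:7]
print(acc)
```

+ 'g' → 'pbrwrnytrming'
repeat ×2 → 'pbrwrnytrmingpbrwrnytrming'
slice [19:26] → 'ytrming'
slice [2:7] → 'rming'

rming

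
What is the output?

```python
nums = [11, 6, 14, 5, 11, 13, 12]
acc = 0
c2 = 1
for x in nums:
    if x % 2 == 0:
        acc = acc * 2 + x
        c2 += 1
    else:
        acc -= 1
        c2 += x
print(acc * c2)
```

x=11: not even, acc = 0-1 = -1; c2=12
x=6: even, acc = (-1)*2+6 = 4; c2=13
x=14: even, acc = 4*2+14 = 22; c2=14
x=5: not even, acc = 22-1 = 21; c2=19
x=11: not even, acc = 21-1 = 20; c2=30
x=13: not even, acc = 20-1 = 19; c2=43
x=12: even, acc = 19*2+12 = 50; c2=44
acc*c2 = 50*44 = 2200

2200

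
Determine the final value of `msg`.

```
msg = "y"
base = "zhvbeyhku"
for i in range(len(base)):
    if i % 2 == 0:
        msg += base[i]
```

i=0: add 'z' → 'yz'
i=1: skip
i=2: add 'v' → 'yzv'
i=3: skip
i=4: add 'e' → 'yzve'
i=5: skip
i=6: add 'h' → 'yzveh'
i=7: skip
i=8: add 'u' → 'yzvehu'

'yzvehu'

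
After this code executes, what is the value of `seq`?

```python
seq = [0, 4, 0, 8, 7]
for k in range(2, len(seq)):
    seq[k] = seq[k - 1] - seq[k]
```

k=2: seq[2] = 4-0 = 4 → [0, 4, 4, 8, 7]
k=3: seq[3] = 4-8 = -4 → [0, 4, 4, -4, 7]
k=4: seq[4] = (-4)-7 = -11 → [0, 4, 4, -4, -11]

[0, 4, 4, -4, -11]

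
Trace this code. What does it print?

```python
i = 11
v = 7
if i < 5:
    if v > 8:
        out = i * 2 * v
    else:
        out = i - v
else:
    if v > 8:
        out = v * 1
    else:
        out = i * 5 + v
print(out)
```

i=11, v=7
i < 5 is False; v > 8 is False
→ out = i * 5 + v = 62

62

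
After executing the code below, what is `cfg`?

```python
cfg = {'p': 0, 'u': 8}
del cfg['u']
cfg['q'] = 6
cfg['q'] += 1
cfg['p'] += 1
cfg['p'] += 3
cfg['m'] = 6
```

del 'u' → {'p': 0}
cfg['q'] = 6 → {'p': 0, 'q': 6}
cfg['q'] = 6+1 = 7 → {'p': 0, 'q': 7}
cfg['p'] = 0+1 = 1 → {'p': 1, 'q': 7}
cfg['p'] = 1+3 = 4 → {'p': 4, 'q': 7}
cfg['m'] = 6 → {'p': 4, 'q': 7, 'm': 6}

{'p': 4, 'q': 7, 'm': 6}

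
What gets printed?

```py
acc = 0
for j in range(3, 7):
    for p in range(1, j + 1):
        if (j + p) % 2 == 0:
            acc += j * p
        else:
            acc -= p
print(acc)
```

132

j=3,p=1: even sum, acc = 0+3 = 3
j=3,p=2: odd sum, acc = 3-2 = 1
j=3,p=3: even sum, acc = 1+9 = 10
j=4,p=1: odd sum, acc = 10-1 = 9
j=4,p=2: even sum, acc = 9+8 = 17
j=4,p=3: odd sum, acc = 17-3 = 14
j=4,p=4: even sum, acc = 14+16 = 30
j=5,p=1: even sum, acc = 30+5 = 35
j=5,p=2: odd sum, acc = 35-2 = 33
j=5,p=3: even sum, acc = 33+15 = 48
j=5,p=4: odd sum, acc = 48-4 = 44
j=5,p=5: even sum, acc = 44+25 = 69
j=6,p=1: odd sum, acc = 69-1 = 68
j=6,p=2: even sum, acc = 68+12 = 80
j=6,p=3: odd sum, acc = 80-3 = 77
j=6,p=4: even sum, acc = 77+24 = 101
j=6,p=5: odd sum, acc = 101-5 = 96
j=6,p=6: even sum, acc = 96+36 = 132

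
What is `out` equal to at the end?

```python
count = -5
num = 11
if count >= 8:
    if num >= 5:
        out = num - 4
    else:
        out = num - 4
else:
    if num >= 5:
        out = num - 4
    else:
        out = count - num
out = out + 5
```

count=-5, num=11
count >= 8 is False; num >= 5 is True
→ out = num - 4 = 7
out = 7+5 = 12

12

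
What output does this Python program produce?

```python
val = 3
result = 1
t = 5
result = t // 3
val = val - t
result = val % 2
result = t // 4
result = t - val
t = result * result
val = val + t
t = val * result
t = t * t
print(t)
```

result = 5//3 = 1
val = 3-5 = -2
result = (-2)%2 = 0
result = 5//4 = 1
result = 5-(-2) = 7
t = 7*7 = 49
val = (-2)+49 = 47
t = 47*7 = 329
t = 329*329 = 108241

108241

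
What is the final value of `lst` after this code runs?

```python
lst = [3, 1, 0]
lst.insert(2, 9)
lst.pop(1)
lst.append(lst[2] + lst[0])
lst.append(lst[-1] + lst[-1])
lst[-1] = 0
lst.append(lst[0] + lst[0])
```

insert 9 at 2 → [3, 1, 9, 0]
pop(1) removes 1 → [3, 9, 0]
append lst[2]+lst[0] = 0+3 = 3 → [3, 9, 0, 3]
append lst[-1]+lst[-1] = 3+3 = 6 → [3, 9, 0, 3, 6]
lst[-1] = 0 → [3, 9, 0, 3, 0]
append lst[0]+lst[0] = 3+3 = 6 → [3, 9, 0, 3, 0, 6]

[3, 9, 0, 3, 0, 6]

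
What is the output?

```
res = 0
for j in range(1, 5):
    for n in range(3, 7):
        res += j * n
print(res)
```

180

j=1,n=3: res = 0+3 = 3
j=1,n=4: res = 3+4 = 7
j=1,n=5: res = 7+5 = 12
j=1,n=6: res = 12+6 = 18
j=2,n=3: res = 18+6 = 24
j=2,n=4: res = 24+8 = 32
j=2,n=5: res = 32+10 = 42
j=2,n=6: res = 42+12 = 54
j=3,n=3: res = 54+9 = 63
j=3,n=4: res = 63+12 = 75
j=3,n=5: res = 75+15 = 90
j=3,n=6: res = 90+18 = 108
j=4,n=3: res = 108+12 = 120
j=4,n=4: res = 120+16 = 136
j=4,n=5: res = 136+20 = 156
j=4,n=6: res = 156+24 = 180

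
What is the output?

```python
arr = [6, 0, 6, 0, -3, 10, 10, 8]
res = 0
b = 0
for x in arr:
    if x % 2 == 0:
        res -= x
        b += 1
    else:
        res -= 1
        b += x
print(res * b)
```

x=6: even, res = 0-6 = -6; b=1
x=0: even, res = (-6)-0 = -6; b=2
x=6: even, res = (-6)-6 = -12; b=3
x=0: even, res = (-12)-0 = -12; b=4
x=-3: not even, res = (-12)-1 = -13; b=1
x=10: even, res = (-13)-10 = -23; b=2
x=10: even, res = (-23)-10 = -33; b=3
x=8: even, res = (-33)-8 = -41; b=4
res*b = (-41)*4 = -164

-164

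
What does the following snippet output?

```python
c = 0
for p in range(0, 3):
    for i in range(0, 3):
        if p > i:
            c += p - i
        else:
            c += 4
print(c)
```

p=0,i=0: not 0>0, c = 0+4 = 4
p=0,i=1: not 0>1, c = 4+4 = 8
p=0,i=2: not 0>2, c = 8+4 = 12
p=1,i=0: 1>0, c = 12+1 = 13
p=1,i=1: not 1>1, c = 13+4 = 17
p=1,i=2: not 1>2, c = 17+4 = 21
p=2,i=0: 2>0, c = 21+2 = 23
p=2,i=1: 2>1, c = 23+1 = 24
p=2,i=2: not 2>2, c = 24+4 = 28

28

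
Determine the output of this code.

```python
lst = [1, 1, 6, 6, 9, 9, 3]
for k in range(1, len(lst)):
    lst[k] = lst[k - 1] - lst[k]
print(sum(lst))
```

k=1: lst[1] = 1-1 = 0 → [1, 0, 6, 6, 9, 9, 3]
k=2: lst[2] = 0-6 = -6 → [1, 0, -6, 6, 9, 9, 3]
k=3: lst[3] = (-6)-6 = -12 → [1, 0, -6, -12, 9, 9, 3]
k=4: lst[4] = (-12)-9 = -21 → [1, 0, -6, -12, -21, 9, 3]
k=5: lst[5] = (-21)-9 = -30 → [1, 0, -6, -12, -21, -30, 3]
k=6: lst[6] = (-30)-3 = -33 → [1, 0, -6, -12, -21, -30, -33]
sum = -101

-101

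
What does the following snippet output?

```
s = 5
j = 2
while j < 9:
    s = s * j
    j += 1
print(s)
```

201600

j=2: s = 5*2 = 10
j=3: s = 10*3 = 30
j=4: s = 30*4 = 120
j=5: s = 120*5 = 600
j=6: s = 600*6 = 3600
j=7: s = 3600*7 = 25200
j=8: s = 25200*8 = 201600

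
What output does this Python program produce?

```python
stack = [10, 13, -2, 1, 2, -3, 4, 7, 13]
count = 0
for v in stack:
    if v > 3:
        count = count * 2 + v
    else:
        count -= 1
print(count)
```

275

v=10: >3, count = 0*2+10 = 10
v=13: >3, count = 10*2+13 = 33
v=-2: not >3, count = 33-1 = 32
v=1: not >3, count = 32-1 = 31
v=2: not >3, count = 31-1 = 30
v=-3: not >3, count = 30-1 = 29
v=4: >3, count = 29*2+4 = 62
v=7: >3, count = 62*2+7 = 131
v=13: >3, count = 131*2+13 = 275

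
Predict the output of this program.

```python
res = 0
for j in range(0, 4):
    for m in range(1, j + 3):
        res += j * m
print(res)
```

71

j=0,m=1: res = 0+0 = 0
j=0,m=2: res = 0+0 = 0
j=1,m=1: res = 0+1 = 1
j=1,m=2: res = 1+2 = 3
j=1,m=3: res = 3+3 = 6
j=2,m=1: res = 6+2 = 8
j=2,m=2: res = 8+4 = 12
j=2,m=3: res = 12+6 = 18
j=2,m=4: res = 18+8 = 26
j=3,m=1: res = 26+3 = 29
j=3,m=2: res = 29+6 = 35
j=3,m=3: res = 35+9 = 44
j=3,m=4: res = 44+12 = 56
j=3,m=5: res = 56+15 = 71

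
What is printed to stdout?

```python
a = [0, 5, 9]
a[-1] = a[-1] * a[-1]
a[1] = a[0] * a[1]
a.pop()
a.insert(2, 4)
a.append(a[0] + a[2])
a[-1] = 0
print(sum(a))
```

4

a[-1] = a[-1]*a[-1] = 9*9 = 81 → [0, 5, 81]
a[1] = a[0]*a[1] = 0*5 = 0 → [0, 0, 81]
pop() removes 81 → [0, 0]
insert 4 at 2 → [0, 0, 4]
append a[0]+a[2] = 0+4 = 4 → [0, 0, 4, 4]
a[-1] = 0 → [0, 0, 4, 0]
sum = 4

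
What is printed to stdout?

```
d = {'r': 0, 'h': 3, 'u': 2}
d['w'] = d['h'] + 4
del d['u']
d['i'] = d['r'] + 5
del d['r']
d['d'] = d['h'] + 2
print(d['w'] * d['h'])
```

d['w'] = d['h']+4 = 7 → {'r': 0, 'h': 3, 'u': 2, 'w': 7}
del 'u' → {'r': 0, 'h': 3, 'w': 7}
d['i'] = d['r']+5 = 5 → {'r': 0, 'h': 3, 'w': 7, 'i': 5}
del 'r' → {'h': 3, 'w': 7, 'i': 5}
d['d'] = d['h']+2 = 5 → {'h': 3, 'w': 7, 'i': 5, 'd': 5}
d['w']*d['h'] = 7*3 = 21

21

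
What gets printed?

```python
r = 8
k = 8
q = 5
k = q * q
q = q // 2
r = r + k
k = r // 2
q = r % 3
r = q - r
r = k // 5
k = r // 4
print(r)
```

k = 5*5 = 25
q = 5//2 = 2
r = 8+25 = 33
k = 33//2 = 16
q = 33%3 = 0
r = 0-33 = -33
r = 16//5 = 3
k = 3//4 = 0

3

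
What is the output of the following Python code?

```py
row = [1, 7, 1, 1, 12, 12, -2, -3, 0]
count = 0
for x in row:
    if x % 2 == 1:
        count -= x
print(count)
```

-7

x=1: odd, count = 0-1 = -1
x=7: odd, count = (-1)-7 = -8
x=1: odd, count = (-8)-1 = -9
x=1: odd, count = (-9)-1 = -10
x=12: not odd
x=12: not odd
x=-2: not odd
x=-3: odd, count = (-10)-(-3) = -7
x=0: not odd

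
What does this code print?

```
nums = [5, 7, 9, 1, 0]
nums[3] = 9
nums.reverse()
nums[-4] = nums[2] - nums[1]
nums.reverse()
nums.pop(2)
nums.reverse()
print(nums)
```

nums[3] = 9 → [5, 7, 9, 9, 0]
reverse → [0, 9, 9, 7, 5]
nums[-4] = nums[2]-nums[1] = 9-9 = 0 → [0, 0, 9, 7, 5]
reverse → [5, 7, 9, 0, 0]
pop(2) removes 9 → [5, 7, 0, 0]
reverse → [0, 0, 7, 5]

[0, 0, 7, 5]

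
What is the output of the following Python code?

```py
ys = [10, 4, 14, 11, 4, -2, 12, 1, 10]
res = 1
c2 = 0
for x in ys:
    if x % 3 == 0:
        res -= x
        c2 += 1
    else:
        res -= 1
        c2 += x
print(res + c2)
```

x=10: not %3==0, res = 1-1 = 0; c2=10
x=4: not %3==0, res = 0-1 = -1; c2=14
x=14: not %3==0, res = (-1)-1 = -2; c2=28
x=11: not %3==0, res = (-2)-1 = -3; c2=39
x=4: not %3==0, res = (-3)-1 = -4; c2=43
x=-2: not %3==0, res = (-4)-1 = -5; c2=41
x=12: %3==0, res = (-5)-12 = -17; c2=42
x=1: not %3==0, res = (-17)-1 = -18; c2=43
x=10: not %3==0, res = (-18)-1 = -19; c2=53
res+c2 = (-19)+53 = 34

34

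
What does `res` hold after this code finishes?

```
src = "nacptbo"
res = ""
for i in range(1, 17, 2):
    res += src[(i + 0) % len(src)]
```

i=1: add src[1]='a' → 'a'
i=3: add src[3]='p' → 'ap'
i=5: add src[5]='b' → 'apb'
i=7: add src[0]='n' → 'apbn'
i=9: add src[2]='c' → 'apbnc'
i=11: add src[4]='t' → 'apbnct'
i=13: add src[6]='o' → 'apbncto'
i=15: add src[1]='a' → 'apbnctoa'

'apbnctoa'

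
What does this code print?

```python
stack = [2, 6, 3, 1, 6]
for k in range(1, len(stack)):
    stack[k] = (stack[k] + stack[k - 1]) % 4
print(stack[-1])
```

k=1: stack[1] = (6+2)%4 = 0 → [2, 0, 3, 1, 6]
k=2: stack[2] = (3+0)%4 = 3 → [2, 0, 3, 1, 6]
k=3: stack[3] = (1+3)%4 = 0 → [2, 0, 3, 0, 6]
k=4: stack[4] = (6+0)%4 = 2 → [2, 0, 3, 0, 2]

2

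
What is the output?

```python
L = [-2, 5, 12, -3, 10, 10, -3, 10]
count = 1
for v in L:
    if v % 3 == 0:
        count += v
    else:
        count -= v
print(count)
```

v=-2: not %3==0, count = 1-(-2) = 3
v=5: not %3==0, count = 3-5 = -2
v=12: %3==0, count = (-2)+12 = 10
v=-3: %3==0, count = 10+(-3) = 7
v=10: not %3==0, count = 7-10 = -3
v=10: not %3==0, count = (-3)-10 = -13
v=-3: %3==0, count = (-13)+(-3) = -16
v=10: not %3==0, count = (-16)-10 = -26

-26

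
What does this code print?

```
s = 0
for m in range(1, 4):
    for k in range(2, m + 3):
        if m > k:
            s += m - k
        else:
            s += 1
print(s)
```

9

m=1,k=2: not 1>2, s = 0+1 = 1
m=1,k=3: not 1>3, s = 1+1 = 2
m=2,k=2: not 2>2, s = 2+1 = 3
m=2,k=3: not 2>3, s = 3+1 = 4
m=2,k=4: not 2>4, s = 4+1 = 5
m=3,k=2: 3>2, s = 5+1 = 6
m=3,k=3: not 3>3, s = 6+1 = 7
m=3,k=4: not 3>4, s = 7+1 = 8
m=3,k=5: not 3>5, s = 8+1 = 9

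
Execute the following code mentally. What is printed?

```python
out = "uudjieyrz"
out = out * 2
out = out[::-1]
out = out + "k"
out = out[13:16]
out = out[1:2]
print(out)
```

j

repeat ×2 → 'uudjieyrzuudjieyrz'
reverse → 'zryeijduuzryeijduu'
+ 'k' → 'zryeijduuzryeijduuk'
slice [13:16] → 'ijd'
slice [1:2] → 'j'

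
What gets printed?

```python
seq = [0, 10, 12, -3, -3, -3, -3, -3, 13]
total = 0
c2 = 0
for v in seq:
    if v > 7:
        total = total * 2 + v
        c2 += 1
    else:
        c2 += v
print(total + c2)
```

65

v=0: not >7; c2=0
v=10: >7, total = 0*2+10 = 10; c2=1
v=12: >7, total = 10*2+12 = 32; c2=2
v=-3: not >7; c2=-1
v=-3: not >7; c2=-4
v=-3: not >7; c2=-7
v=-3: not >7; c2=-10
v=-3: not >7; c2=-13
v=13: >7, total = 32*2+13 = 77; c2=-12
total+c2 = 77+(-12) = 65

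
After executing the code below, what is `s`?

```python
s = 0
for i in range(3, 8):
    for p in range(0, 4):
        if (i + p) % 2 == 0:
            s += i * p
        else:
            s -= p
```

i=3,p=0: odd sum, s = 0-0 = 0
i=3,p=1: even sum, s = 0+3 = 3
i=3,p=2: odd sum, s = 3-2 = 1
i=3,p=3: even sum, s = 1+9 = 10
i=4,p=0: even sum, s = 10+0 = 10
i=4,p=1: odd sum, s = 10-1 = 9
i=4,p=2: even sum, s = 9+8 = 17
i=4,p=3: odd sum, s = 17-3 = 14
i=5,p=0: odd sum, s = 14-0 = 14
i=5,p=1: even sum, s = 14+5 = 19
i=5,p=2: odd sum, s = 19-2 = 17
i=5,p=3: even sum, s = 17+15 = 32
i=6,p=0: even sum, s = 32+0 = 32
i=6,p=1: odd sum, s = 32-1 = 31
i=6,p=2: even sum, s = 31+12 = 43
i=6,p=3: odd sum, s = 43-3 = 40
i=7,p=0: odd sum, s = 40-0 = 40
i=7,p=1: even sum, s = 40+7 = 47
i=7,p=2: odd sum, s = 47-2 = 45
i=7,p=3: even sum, s = 45+21 = 66

66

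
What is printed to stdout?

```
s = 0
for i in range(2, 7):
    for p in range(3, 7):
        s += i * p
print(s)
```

360

i=2,p=3: s = 0+6 = 6
i=2,p=4: s = 6+8 = 14
i=2,p=5: s = 14+10 = 24
i=2,p=6: s = 24+12 = 36
i=3,p=3: s = 36+9 = 45
i=3,p=4: s = 45+12 = 57
i=3,p=5: s = 57+15 = 72
i=3,p=6: s = 72+18 = 90
i=4,p=3: s = 90+12 = 102
i=4,p=4: s = 102+16 = 118
i=4,p=5: s = 118+20 = 138
i=4,p=6: s = 138+24 = 162
i=5,p=3: s = 162+15 = 177
i=5,p=4: s = 177+20 = 197
i=5,p=5: s = 197+25 = 222
i=5,p=6: s = 222+30 = 252
i=6,p=3: s = 252+18 = 270
i=6,p=4: s = 270+24 = 294
i=6,p=5: s = 294+30 = 324
i=6,p=6: s = 324+36 = 360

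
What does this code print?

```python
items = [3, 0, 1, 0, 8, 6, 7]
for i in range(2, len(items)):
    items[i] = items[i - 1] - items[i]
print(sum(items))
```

-45

i=2: items[2] = 0-1 = -1 → [3, 0, -1, 0, 8, 6, 7]
i=3: items[3] = (-1)-0 = -1 → [3, 0, -1, -1, 8, 6, 7]
i=4: items[4] = (-1)-8 = -9 → [3, 0, -1, -1, -9, 6, 7]
i=5: items[5] = (-9)-6 = -15 → [3, 0, -1, -1, -9, -15, 7]
i=6: items[6] = (-15)-7 = -22 → [3, 0, -1, -1, -9, -15, -22]
sum = -45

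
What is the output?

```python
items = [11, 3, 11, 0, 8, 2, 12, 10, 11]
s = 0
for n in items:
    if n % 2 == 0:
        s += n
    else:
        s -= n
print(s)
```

-4

n=11: not even, s = 0-11 = -11
n=3: not even, s = (-11)-3 = -14
n=11: not even, s = (-14)-11 = -25
n=0: even, s = (-25)+0 = -25
n=8: even, s = (-25)+8 = -17
n=2: even, s = (-17)+2 = -15
n=12: even, s = (-15)+12 = -3
n=10: even, s = (-3)+10 = 7
n=11: not even, s = 7-11 = -4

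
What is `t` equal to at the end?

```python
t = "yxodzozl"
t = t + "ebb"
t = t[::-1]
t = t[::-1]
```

+ 'ebb' → 'yxodzozlebb'
reverse → 'bbelzozdoxy'
reverse → 'yxodzozlebb'

'yxodzozlebb'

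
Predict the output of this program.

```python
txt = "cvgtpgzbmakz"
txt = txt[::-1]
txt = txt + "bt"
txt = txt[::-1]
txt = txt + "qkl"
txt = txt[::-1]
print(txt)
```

lkqzkambzgptgvcbt

reverse → 'zkambzgptgvc'
+ 'bt' → 'zkambzgptgvcbt'
reverse → 'tbcvgtpgzbmakz'
+ 'qkl' → 'tbcvgtpgzbmakzqkl'
reverse → 'lkqzkambzgptgvcbt'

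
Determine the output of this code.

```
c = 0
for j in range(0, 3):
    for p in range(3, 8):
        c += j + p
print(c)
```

j=0,p=3: c = 0+3 = 3
j=0,p=4: c = 3+4 = 7
j=0,p=5: c = 7+5 = 12
j=0,p=6: c = 12+6 = 18
j=0,p=7: c = 18+7 = 25
j=1,p=3: c = 25+4 = 29
j=1,p=4: c = 29+5 = 34
j=1,p=5: c = 34+6 = 40
j=1,p=6: c = 40+7 = 47
j=1,p=7: c = 47+8 = 55
j=2,p=3: c = 55+5 = 60
j=2,p=4: c = 60+6 = 66
j=2,p=5: c = 66+7 = 73
j=2,p=6: c = 73+8 = 81
j=2,p=7: c = 81+9 = 90

90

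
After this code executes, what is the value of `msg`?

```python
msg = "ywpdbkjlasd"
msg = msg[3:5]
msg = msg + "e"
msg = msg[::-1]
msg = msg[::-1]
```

slice [3:5] → 'db'
+ 'e' → 'dbe'
reverse → 'ebd'
reverse → 'dbe'

'dbe'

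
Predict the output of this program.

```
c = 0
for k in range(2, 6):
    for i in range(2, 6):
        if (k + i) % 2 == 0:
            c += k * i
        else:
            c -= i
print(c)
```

72

k=2,i=2: even sum, c = 0+4 = 4
k=2,i=3: odd sum, c = 4-3 = 1
k=2,i=4: even sum, c = 1+8 = 9
k=2,i=5: odd sum, c = 9-5 = 4
k=3,i=2: odd sum, c = 4-2 = 2
k=3,i=3: even sum, c = 2+9 = 11
k=3,i=4: odd sum, c = 11-4 = 7
k=3,i=5: even sum, c = 7+15 = 22
k=4,i=2: even sum, c = 22+8 = 30
k=4,i=3: odd sum, c = 30-3 = 27
k=4,i=4: even sum, c = 27+16 = 43
k=4,i=5: odd sum, c = 43-5 = 38
k=5,i=2: odd sum, c = 38-2 = 36
k=5,i=3: even sum, c = 36+15 = 51
k=5,i=4: odd sum, c = 51-4 = 47
k=5,i=5: even sum, c = 47+25 = 72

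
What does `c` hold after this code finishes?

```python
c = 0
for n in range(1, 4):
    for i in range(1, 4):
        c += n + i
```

36

n=1,i=1: c = 0+2 = 2
n=1,i=2: c = 2+3 = 5
n=1,i=3: c = 5+4 = 9
n=2,i=1: c = 9+3 = 12
n=2,i=2: c = 12+4 = 16
n=2,i=3: c = 16+5 = 21
n=3,i=1: c = 21+4 = 25
n=3,i=2: c = 25+5 = 30
n=3,i=3: c = 30+6 = 36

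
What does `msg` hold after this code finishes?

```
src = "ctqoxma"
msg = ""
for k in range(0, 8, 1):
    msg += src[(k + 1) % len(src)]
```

'tqoxmact'

k=0: add src[1]='t' → 't'
k=1: add src[2]='q' → 'tq'
k=2: add src[3]='o' → 'tqo'
k=3: add src[4]='x' → 'tqox'
k=4: add src[5]='m' → 'tqoxm'
k=5: add src[6]='a' → 'tqoxma'
k=6: add src[0]='c' → 'tqoxmac'
k=7: add src[1]='t' → 'tqoxmact'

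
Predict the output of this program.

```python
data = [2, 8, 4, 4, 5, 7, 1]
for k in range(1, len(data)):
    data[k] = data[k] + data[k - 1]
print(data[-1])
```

k=1: data[1] = 8+2 = 10 → [2, 10, 4, 4, 5, 7, 1]
k=2: data[2] = 4+10 = 14 → [2, 10, 14, 4, 5, 7, 1]
k=3: data[3] = 4+14 = 18 → [2, 10, 14, 18, 5, 7, 1]
k=4: data[4] = 5+18 = 23 → [2, 10, 14, 18, 23, 7, 1]
k=5: data[5] = 7+23 = 30 → [2, 10, 14, 18, 23, 30, 1]
k=6: data[6] = 1+30 = 31 → [2, 10, 14, 18, 23, 30, 31]

31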